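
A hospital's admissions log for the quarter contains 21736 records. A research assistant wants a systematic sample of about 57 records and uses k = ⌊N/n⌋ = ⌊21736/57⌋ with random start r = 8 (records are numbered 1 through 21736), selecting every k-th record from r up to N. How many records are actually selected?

k = ⌊21736/57⌋ = 381
Achieved size = ⌊(21736 − 8)/381⌋ + 1 = ⌊21728/381⌋ + 1 = 57 + 1 = 58
(last selection: 8 + 57×381 = 21725 ≤ 21736; next would be 22106 > 21736)

58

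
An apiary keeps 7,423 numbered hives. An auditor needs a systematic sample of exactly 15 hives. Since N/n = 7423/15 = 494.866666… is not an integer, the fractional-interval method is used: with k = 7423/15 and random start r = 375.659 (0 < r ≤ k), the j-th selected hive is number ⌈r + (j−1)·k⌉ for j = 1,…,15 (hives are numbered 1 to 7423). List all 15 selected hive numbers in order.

j=1: r + 0k = 375.659 → ⌈·⌉ = 376
j=2: r + 1k = 870.525666… → ⌈·⌉ = 871
j=3: r + 2k = 1365.392333… → ⌈·⌉ = 1366
j=4: r + 3k = 1860.259 → ⌈·⌉ = 1861
j=5: r + 4k = 2355.125666… → ⌈·⌉ = 2356
j=6: r + 5k = 2849.992333… → ⌈·⌉ = 2850
j=7: r + 6k = 3344.859 → ⌈·⌉ = 3345
j=8: r + 7k = 3839.725666… → ⌈·⌉ = 3840
j=9: r + 8k = 4334.592333… → ⌈·⌉ = 4335
j=10: r + 9k = 4829.459 → ⌈·⌉ = 4830
j=11: r + 10k = 5324.325666… → ⌈·⌉ = 5325
j=12: r + 11k = 5819.192333… → ⌈·⌉ = 5820
j=13: r + 12k = 6314.059 → ⌈·⌉ = 6315
j=14: r + 13k = 6808.925666… → ⌈·⌉ = 6809
j=15: r + 14k = 7303.792333… → ⌈·⌉ = 7304

376, 871, 1366, 1861, 2356, 2850, 3345, 3840, 4335, 4830, 5325, 5820, 6315, 6809, 7304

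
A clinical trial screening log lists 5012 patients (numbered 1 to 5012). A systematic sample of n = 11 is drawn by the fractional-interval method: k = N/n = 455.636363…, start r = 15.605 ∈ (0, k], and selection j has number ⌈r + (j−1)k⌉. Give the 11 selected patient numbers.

j=1: r + 0k = 15.605 → ⌈·⌉ = 16
j=2: r + 1k = 471.241363… → ⌈·⌉ = 472
j=3: r + 2k = 926.877727… → ⌈·⌉ = 927
j=4: r + 3k = 1382.514090… → ⌈·⌉ = 1383
j=5: r + 4k = 1838.150454… → ⌈·⌉ = 1839
j=6: r + 5k = 2293.786818… → ⌈·⌉ = 2294
j=7: r + 6k = 2749.423181… → ⌈·⌉ = 2750
j=8: r + 7k = 3205.059545… → ⌈·⌉ = 3206
j=9: r + 8k = 3660.695909… → ⌈·⌉ = 3661
j=10: r + 9k = 4116.332272… → ⌈·⌉ = 4117
j=11: r + 10k = 4571.968636… → ⌈·⌉ = 4572

16, 472, 927, 1383, 1839, 2294, 2750, 3206, 3661, 4117, 4572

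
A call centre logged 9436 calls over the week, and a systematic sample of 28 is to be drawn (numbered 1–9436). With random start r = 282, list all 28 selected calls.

k = N/n = 9436/28 = 337
call 1: 282
call 2: 282 + 337 = 619
call 3: 619 + 337 = 956
call 4: 956 + 337 = 1293
call 5: 1293 + 337 = 1630
call 6: 1630 + 337 = 1967
call 7: 1967 + 337 = 2304
call 8: 2304 + 337 = 2641
call 9: 2641 + 337 = 2978
call 10: 2978 + 337 = 3315
call 11: 3315 + 337 = 3652
call 12: 3652 + 337 = 3989
call 13: 3989 + 337 = 4326
call 14: 4326 + 337 = 4663
call 15: 4663 + 337 = 5000
call 16: 5000 + 337 = 5337
call 17: 5337 + 337 = 5674
call 18: 5674 + 337 = 6011
call 19: 6011 + 337 = 6348
call 20: 6348 + 337 = 6685
call 21: 6685 + 337 = 7022
call 22: 7022 + 337 = 7359
call 23: 7359 + 337 = 7696
call 24: 7696 + 337 = 8033
call 25: 8033 + 337 = 8370
call 26: 8370 + 337 = 8707
call 27: 8707 + 337 = 9044
call 28: 9044 + 337 = 9381

282, 619, 956, 1293, 1630, 1967, 2304, 2641, 2978, 3315, 3652, 3989, 4326, 4663, 5000, 5337, 5674, 6011, 6348, 6685, 7022, 7359, 7696, 8033, 8370, 8707, 9044, 9381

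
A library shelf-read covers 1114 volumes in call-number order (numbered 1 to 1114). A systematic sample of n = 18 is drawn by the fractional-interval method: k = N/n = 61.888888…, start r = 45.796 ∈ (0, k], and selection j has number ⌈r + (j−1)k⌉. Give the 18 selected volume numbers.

46, 108, 170, 232, 294, 356, 418, 480, 541, 603, 665, 727, 789, 851, 913, 975, 1037, 1098

j=1: r + 0k = 45.796 → ⌈·⌉ = 46
j=2: r + 1k = 107.684888… → ⌈·⌉ = 108
j=3: r + 2k = 169.573777… → ⌈·⌉ = 170
j=4: r + 3k = 231.462666… → ⌈·⌉ = 232
j=5: r + 4k = 293.351555… → ⌈·⌉ = 294
j=6: r + 5k = 355.240444… → ⌈·⌉ = 356
j=7: r + 6k = 417.129333… → ⌈·⌉ = 418
j=8: r + 7k = 479.018222… → ⌈·⌉ = 480
j=9: r + 8k = 540.907111… → ⌈·⌉ = 541
j=10: r + 9k = 602.796 → ⌈·⌉ = 603
j=11: r + 10k = 664.684888… → ⌈·⌉ = 665
j=12: r + 11k = 726.573777… → ⌈·⌉ = 727
j=13: r + 12k = 788.462666… → ⌈·⌉ = 789
j=14: r + 13k = 850.351555… → ⌈·⌉ = 851
j=15: r + 14k = 912.240444… → ⌈·⌉ = 913
j=16: r + 15k = 974.129333… → ⌈·⌉ = 975
j=17: r + 16k = 1036.018222… → ⌈·⌉ = 1037
j=18: r + 17k = 1097.907111… → ⌈·⌉ = 1098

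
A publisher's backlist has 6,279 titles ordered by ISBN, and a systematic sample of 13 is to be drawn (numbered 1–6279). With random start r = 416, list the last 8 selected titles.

k = N/n = 6279/13 = 483
6th selection = 416 + 5×483 = 2831
7th: 2831 + 483 = 3314
8th: 3314 + 483 = 3797
9th: 3797 + 483 = 4280
10th: 4280 + 483 = 4763
11th: 4763 + 483 = 5246
12th: 5246 + 483 = 5729
13th: 5729 + 483 = 6212

2831, 3314, 3797, 4280, 4763, 5246, 5729, 6212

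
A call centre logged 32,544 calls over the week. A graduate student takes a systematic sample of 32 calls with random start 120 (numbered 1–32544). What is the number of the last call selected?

k = 32544/32 = 1017
32nd selection = r + (32−1)·k = 120 + 31×1017 = 120 + 31527 = 31647

31647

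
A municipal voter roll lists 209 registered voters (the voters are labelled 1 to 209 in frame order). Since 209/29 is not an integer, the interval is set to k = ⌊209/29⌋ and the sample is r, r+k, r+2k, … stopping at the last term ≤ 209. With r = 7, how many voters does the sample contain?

k = ⌊209/29⌋ = 7
Achieved size = ⌊(209 − 7)/7⌋ + 1 = ⌊202/7⌋ + 1 = 28 + 1 = 29
(last selection: 7 + 28×7 = 203 ≤ 209; next would be 210 > 209)

29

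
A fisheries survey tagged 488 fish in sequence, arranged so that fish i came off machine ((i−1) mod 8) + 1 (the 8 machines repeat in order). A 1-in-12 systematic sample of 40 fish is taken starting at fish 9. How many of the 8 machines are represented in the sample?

2

Consecutive selections differ by k = 12, so their machine numbers differ by 12 mod 8 = 4.
gcd(12, 8) = 4, so the sample visits 8/4 = 2 distinct residues mod 8.
Start 9 is machine 1; the machines hit are 1, 5.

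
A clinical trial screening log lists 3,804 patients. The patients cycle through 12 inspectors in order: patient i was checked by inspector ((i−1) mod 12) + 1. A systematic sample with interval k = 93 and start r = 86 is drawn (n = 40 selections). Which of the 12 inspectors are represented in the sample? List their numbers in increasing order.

2, 5, 8, 11

Consecutive selections differ by k = 93, so their inspector numbers differ by 93 mod 12 = 9.
gcd(93, 12) = 3, so the sample visits 12/3 = 4 distinct residues mod 12.
Start 86 is inspector 2; the inspectors hit are 2, 5, 8, 11.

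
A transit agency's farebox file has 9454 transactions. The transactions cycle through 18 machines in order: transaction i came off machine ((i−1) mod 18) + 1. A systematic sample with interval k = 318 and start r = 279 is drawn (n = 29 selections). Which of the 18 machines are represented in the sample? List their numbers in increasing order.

3, 9, 15

Consecutive selections differ by k = 318, so their machine numbers differ by 318 mod 18 = 12.
gcd(318, 18) = 6, so the sample visits 18/6 = 3 distinct residues mod 18.
Start 279 is machine 9; the machines hit are 3, 9, 15.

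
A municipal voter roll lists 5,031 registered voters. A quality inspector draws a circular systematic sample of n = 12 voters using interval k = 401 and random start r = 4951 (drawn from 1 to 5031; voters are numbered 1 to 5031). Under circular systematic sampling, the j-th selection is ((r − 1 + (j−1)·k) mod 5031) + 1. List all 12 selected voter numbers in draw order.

Selection 1: 4951
Selection 2: 4951 + 401 = 5352 → 5352 − 5031 = 321
Selection 3: 321 + 401 = 722
Selection 4: 722 + 401 = 1123
Selection 5: 1123 + 401 = 1524
Selection 6: 1524 + 401 = 1925
Selection 7: 1925 + 401 = 2326
Selection 8: 2326 + 401 = 2727
Selection 9: 2727 + 401 = 3128
Selection 10: 3128 + 401 = 3529
Selection 11: 3529 + 401 = 3930
Selection 12: 3930 + 401 = 4331

4951, 321, 722, 1123, 1524, 1925, 2326, 2727, 3128, 3529, 3930, 4331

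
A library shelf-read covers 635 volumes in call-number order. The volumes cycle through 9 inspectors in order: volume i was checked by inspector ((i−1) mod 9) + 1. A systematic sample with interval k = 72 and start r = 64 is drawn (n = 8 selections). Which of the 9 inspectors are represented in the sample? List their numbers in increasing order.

Consecutive selections differ by k = 72, so their inspector numbers differ by 72 mod 9 = 0.
gcd(72, 9) = 9, so the sample visits 9/9 = 1 distinct residues mod 9.
Start 64 is inspector 1; the inspectors hit are 1.

1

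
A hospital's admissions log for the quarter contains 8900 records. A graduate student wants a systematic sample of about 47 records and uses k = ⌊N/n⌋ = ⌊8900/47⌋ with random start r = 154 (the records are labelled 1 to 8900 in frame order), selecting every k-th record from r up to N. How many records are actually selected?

47

k = ⌊8900/47⌋ = 189
Achieved size = ⌊(8900 − 154)/189⌋ + 1 = ⌊8746/189⌋ + 1 = 46 + 1 = 47
(last selection: 154 + 46×189 = 8848 ≤ 8900; next would be 9037 > 8900)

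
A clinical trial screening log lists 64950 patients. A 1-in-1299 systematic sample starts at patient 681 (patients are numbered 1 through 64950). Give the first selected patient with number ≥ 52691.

k = 1299
Steps past start: ⌈(52691 − 681)/1299⌉ = ⌈52010/1299⌉ = 41
Selected patient: 681 + 41×1299 = 53940

53940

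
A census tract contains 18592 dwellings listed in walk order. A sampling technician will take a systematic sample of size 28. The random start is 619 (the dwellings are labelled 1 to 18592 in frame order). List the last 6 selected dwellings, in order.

k = N/n = 18592/28 = 664
23rd selection = 619 + 22×664 = 15227
24th: 15227 + 664 = 15891
25th: 15891 + 664 = 16555
26th: 16555 + 664 = 17219
27th: 17219 + 664 = 17883
28th: 17883 + 664 = 18547

15227, 15891, 16555, 17219, 17883, 18547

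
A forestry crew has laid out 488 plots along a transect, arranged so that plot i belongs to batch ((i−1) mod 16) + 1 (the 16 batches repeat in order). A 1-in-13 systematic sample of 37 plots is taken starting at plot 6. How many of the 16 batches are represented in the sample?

Consecutive selections differ by k = 13, so their batch numbers differ by 13 mod 16 = 13.
gcd(13, 16) = 1, so the sample visits 16/1 = 16 distinct residues mod 16.
Start 6 is batch 6; the batches hit are 1, 2, 3, 4, 5, 6, 7, 8, 9, 10, 11, 12, 13, 14, 15, 16.

16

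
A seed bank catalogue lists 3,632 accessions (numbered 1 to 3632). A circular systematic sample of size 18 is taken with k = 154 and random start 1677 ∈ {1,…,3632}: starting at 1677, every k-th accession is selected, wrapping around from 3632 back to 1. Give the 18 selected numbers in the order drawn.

Selection 1: 1677
Selection 2: 1677 + 154 = 1831
Selection 3: 1831 + 154 = 1985
Selection 4: 1985 + 154 = 2139
Selection 5: 2139 + 154 = 2293
Selection 6: 2293 + 154 = 2447
Selection 7: 2447 + 154 = 2601
Selection 8: 2601 + 154 = 2755
Selection 9: 2755 + 154 = 2909
Selection 10: 2909 + 154 = 3063
Selection 11: 3063 + 154 = 3217
Selection 12: 3217 + 154 = 3371
Selection 13: 3371 + 154 = 3525
Selection 14: 3525 + 154 = 3679 → 3679 − 3632 = 47
Selection 15: 47 + 154 = 201
Selection 16: 201 + 154 = 355
Selection 17: 355 + 154 = 509
Selection 18: 509 + 154 = 663

1677, 1831, 1985, 2139, 2293, 2447, 2601, 2755, 2909, 3063, 3217, 3371, 3525, 47, 201, 355, 509, 663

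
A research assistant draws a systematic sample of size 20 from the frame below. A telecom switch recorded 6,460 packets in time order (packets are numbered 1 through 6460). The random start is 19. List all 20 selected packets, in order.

k = N/n = 6460/20 = 323
packet 1: 19
packet 2: 19 + 323 = 342
packet 3: 342 + 323 = 665
packet 4: 665 + 323 = 988
packet 5: 988 + 323 = 1311
packet 6: 1311 + 323 = 1634
packet 7: 1634 + 323 = 1957
packet 8: 1957 + 323 = 2280
packet 9: 2280 + 323 = 2603
packet 10: 2603 + 323 = 2926
packet 11: 2926 + 323 = 3249
packet 12: 3249 + 323 = 3572
packet 13: 3572 + 323 = 3895
packet 14: 3895 + 323 = 4218
packet 15: 4218 + 323 = 4541
packet 16: 4541 + 323 = 4864
packet 17: 4864 + 323 = 5187
packet 18: 5187 + 323 = 5510
packet 19: 5510 + 323 = 5833
packet 20: 5833 + 323 = 6156

19, 342, 665, 988, 1311, 1634, 1957, 2280, 2603, 2926, 3249, 3572, 3895, 4218, 4541, 4864, 5187, 5510, 5833, 6156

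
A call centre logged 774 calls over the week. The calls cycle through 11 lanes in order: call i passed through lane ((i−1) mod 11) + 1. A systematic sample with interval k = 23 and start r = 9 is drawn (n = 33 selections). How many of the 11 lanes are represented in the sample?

11

Consecutive selections differ by k = 23, so their lane numbers differ by 23 mod 11 = 1.
gcd(23, 11) = 1, so the sample visits 11/1 = 11 distinct residues mod 11.
Start 9 is lane 9; the lanes hit are 1, 2, 3, 4, 5, 6, 7, 8, 9, 10, 11.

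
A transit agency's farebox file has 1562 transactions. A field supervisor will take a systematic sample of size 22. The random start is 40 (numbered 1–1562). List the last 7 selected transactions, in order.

k = N/n = 1562/22 = 71
16th selection = 40 + 15×71 = 1105
17th: 1105 + 71 = 1176
18th: 1176 + 71 = 1247
19th: 1247 + 71 = 1318
20th: 1318 + 71 = 1389
21st: 1389 + 71 = 1460
22nd: 1460 + 71 = 1531

1105, 1176, 1247, 1318, 1389, 1460, 1531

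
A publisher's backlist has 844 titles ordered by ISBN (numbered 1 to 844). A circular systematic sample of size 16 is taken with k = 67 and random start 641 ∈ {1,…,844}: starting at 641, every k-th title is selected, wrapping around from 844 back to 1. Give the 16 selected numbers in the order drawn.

Selection 1: 641
Selection 2: 641 + 67 = 708
Selection 3: 708 + 67 = 775
Selection 4: 775 + 67 = 842
Selection 5: 842 + 67 = 909 → 909 − 844 = 65
Selection 6: 65 + 67 = 132
Selection 7: 132 + 67 = 199
Selection 8: 199 + 67 = 266
Selection 9: 266 + 67 = 333
Selection 10: 333 + 67 = 400
Selection 11: 400 + 67 = 467
Selection 12: 467 + 67 = 534
Selection 13: 534 + 67 = 601
Selection 14: 601 + 67 = 668
Selection 15: 668 + 67 = 735
Selection 16: 735 + 67 = 802

641, 708, 775, 842, 65, 132, 199, 266, 333, 400, 467, 534, 601, 668, 735, 802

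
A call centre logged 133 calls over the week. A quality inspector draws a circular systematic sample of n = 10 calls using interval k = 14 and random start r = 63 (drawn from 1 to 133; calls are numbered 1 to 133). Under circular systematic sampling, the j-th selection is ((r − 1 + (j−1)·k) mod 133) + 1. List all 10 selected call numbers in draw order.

Selection 1: 63
Selection 2: 63 + 14 = 77
Selection 3: 77 + 14 = 91
Selection 4: 91 + 14 = 105
Selection 5: 105 + 14 = 119
Selection 6: 119 + 14 = 133
Selection 7: 133 + 14 = 147 → 147 − 133 = 14
Selection 8: 14 + 14 = 28
Selection 9: 28 + 14 = 42
Selection 10: 42 + 14 = 56

63, 77, 91, 105, 119, 133, 14, 28, 42, 56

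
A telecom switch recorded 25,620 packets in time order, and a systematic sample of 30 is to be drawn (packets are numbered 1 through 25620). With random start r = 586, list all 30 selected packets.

586, 1440, 2294, 3148, 4002, 4856, 5710, 6564, 7418, 8272, 9126, 9980, 10834, 11688, 12542, 13396, 14250, 15104, 15958, 16812, 17666, 18520, 19374, 20228, 21082, 21936, 22790, 23644, 24498, 25352

k = N/n = 25620/30 = 854
packet 1: 586
packet 2: 586 + 854 = 1440
packet 3: 1440 + 854 = 2294
packet 4: 2294 + 854 = 3148
packet 5: 3148 + 854 = 4002
packet 6: 4002 + 854 = 4856
packet 7: 4856 + 854 = 5710
packet 8: 5710 + 854 = 6564
packet 9: 6564 + 854 = 7418
packet 10: 7418 + 854 = 8272
packet 11: 8272 + 854 = 9126
packet 12: 9126 + 854 = 9980
packet 13: 9980 + 854 = 10834
packet 14: 10834 + 854 = 11688
packet 15: 11688 + 854 = 12542
packet 16: 12542 + 854 = 13396
packet 17: 13396 + 854 = 14250
packet 18: 14250 + 854 = 15104
packet 19: 15104 + 854 = 15958
packet 20: 15958 + 854 = 16812
packet 21: 16812 + 854 = 17666
packet 22: 17666 + 854 = 18520
packet 23: 18520 + 854 = 19374
packet 24: 19374 + 854 = 20228
packet 25: 20228 + 854 = 21082
packet 26: 21082 + 854 = 21936
packet 27: 21936 + 854 = 22790
packet 28: 22790 + 854 = 23644
packet 29: 23644 + 854 = 24498
packet 30: 24498 + 854 = 25352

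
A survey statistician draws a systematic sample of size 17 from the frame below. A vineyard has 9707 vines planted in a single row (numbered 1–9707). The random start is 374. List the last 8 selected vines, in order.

k = N/n = 9707/17 = 571
10th selection = 374 + 9×571 = 5513
11th: 5513 + 571 = 6084
12th: 6084 + 571 = 6655
13th: 6655 + 571 = 7226
14th: 7226 + 571 = 7797
15th: 7797 + 571 = 8368
16th: 8368 + 571 = 8939
17th: 8939 + 571 = 9510

5513, 6084, 6655, 7226, 7797, 8368, 8939, 9510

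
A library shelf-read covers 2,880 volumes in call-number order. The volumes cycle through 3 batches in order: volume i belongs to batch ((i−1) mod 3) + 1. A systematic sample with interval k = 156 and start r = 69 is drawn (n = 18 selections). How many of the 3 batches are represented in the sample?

1

Consecutive selections differ by k = 156, so their batch numbers differ by 156 mod 3 = 0.
gcd(156, 3) = 3, so the sample visits 3/3 = 1 distinct residues mod 3.
Start 69 is batch 3; the batches hit are 3.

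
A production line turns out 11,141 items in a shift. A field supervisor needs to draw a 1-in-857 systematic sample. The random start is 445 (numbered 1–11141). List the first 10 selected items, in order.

item 1: 445
item 2: 445 + 857 = 1302
item 3: 1302 + 857 = 2159
item 4: 2159 + 857 = 3016
item 5: 3016 + 857 = 3873
item 6: 3873 + 857 = 4730
item 7: 4730 + 857 = 5587
item 8: 5587 + 857 = 6444
item 9: 6444 + 857 = 7301
item 10: 7301 + 857 = 8158

445, 1302, 2159, 3016, 3873, 4730, 5587, 6444, 7301, 8158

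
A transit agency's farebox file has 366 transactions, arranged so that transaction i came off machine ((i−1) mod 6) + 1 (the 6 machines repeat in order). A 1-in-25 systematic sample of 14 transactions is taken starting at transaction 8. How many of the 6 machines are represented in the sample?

Consecutive selections differ by k = 25, so their machine numbers differ by 25 mod 6 = 1.
gcd(25, 6) = 1, so the sample visits 6/1 = 6 distinct residues mod 6.
Start 8 is machine 2; the machines hit are 1, 2, 3, 4, 5, 6.

6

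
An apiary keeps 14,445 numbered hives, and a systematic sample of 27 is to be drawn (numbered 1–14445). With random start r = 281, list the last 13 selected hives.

k = N/n = 14445/27 = 535
15th selection = 281 + 14×535 = 7771
16th: 7771 + 535 = 8306
17th: 8306 + 535 = 8841
18th: 8841 + 535 = 9376
19th: 9376 + 535 = 9911
20th: 9911 + 535 = 10446
21st: 10446 + 535 = 10981
22nd: 10981 + 535 = 11516
23rd: 11516 + 535 = 12051
24th: 12051 + 535 = 12586
25th: 12586 + 535 = 13121
26th: 13121 + 535 = 13656
27th: 13656 + 535 = 14191

7771, 8306, 8841, 9376, 9911, 10446, 10981, 11516, 12051, 12586, 13121, 13656, 14191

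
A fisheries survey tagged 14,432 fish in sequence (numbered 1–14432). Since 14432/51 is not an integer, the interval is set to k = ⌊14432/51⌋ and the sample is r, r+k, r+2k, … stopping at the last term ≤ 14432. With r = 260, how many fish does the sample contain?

51

k = ⌊14432/51⌋ = 282
Achieved size = ⌊(14432 − 260)/282⌋ + 1 = ⌊14172/282⌋ + 1 = 50 + 1 = 51
(last selection: 260 + 50×282 = 14360 ≤ 14432; next would be 14642 > 14432)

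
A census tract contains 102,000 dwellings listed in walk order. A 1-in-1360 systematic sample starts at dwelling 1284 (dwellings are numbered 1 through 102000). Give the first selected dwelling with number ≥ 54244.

k = 1360
Steps past start: ⌈(54244 − 1284)/1360⌉ = ⌈52960/1360⌉ = 39
Selected dwelling: 1284 + 39×1360 = 54324

54324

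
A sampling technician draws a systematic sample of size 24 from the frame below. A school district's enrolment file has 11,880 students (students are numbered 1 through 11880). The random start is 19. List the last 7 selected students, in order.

k = N/n = 11880/24 = 495
18th selection = 19 + 17×495 = 8434
19th: 8434 + 495 = 8929
20th: 8929 + 495 = 9424
21st: 9424 + 495 = 9919
22nd: 9919 + 495 = 10414
23rd: 10414 + 495 = 10909
24th: 10909 + 495 = 11404

8434, 8929, 9424, 9919, 10414, 10909, 11404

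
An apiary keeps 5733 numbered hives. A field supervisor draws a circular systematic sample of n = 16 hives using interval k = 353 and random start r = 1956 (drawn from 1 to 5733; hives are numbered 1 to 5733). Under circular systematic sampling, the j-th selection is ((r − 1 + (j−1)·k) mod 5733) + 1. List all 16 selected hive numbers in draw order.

Selection 1: 1956
Selection 2: 1956 + 353 = 2309
Selection 3: 2309 + 353 = 2662
Selection 4: 2662 + 353 = 3015
Selection 5: 3015 + 353 = 3368
Selection 6: 3368 + 353 = 3721
Selection 7: 3721 + 353 = 4074
Selection 8: 4074 + 353 = 4427
Selection 9: 4427 + 353 = 4780
Selection 10: 4780 + 353 = 5133
Selection 11: 5133 + 353 = 5486
Selection 12: 5486 + 353 = 5839 → 5839 − 5733 = 106
Selection 13: 106 + 353 = 459
Selection 14: 459 + 353 = 812
Selection 15: 812 + 353 = 1165
Selection 16: 1165 + 353 = 1518

1956, 2309, 2662, 3015, 3368, 3721, 4074, 4427, 4780, 5133, 5486, 106, 459, 812, 1165, 1518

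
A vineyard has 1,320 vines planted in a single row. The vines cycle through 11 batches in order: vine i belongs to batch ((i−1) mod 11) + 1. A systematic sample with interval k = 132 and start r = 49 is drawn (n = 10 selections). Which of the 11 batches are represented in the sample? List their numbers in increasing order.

5

Consecutive selections differ by k = 132, so their batch numbers differ by 132 mod 11 = 0.
gcd(132, 11) = 11, so the sample visits 11/11 = 1 distinct residues mod 11.
Start 49 is batch 5; the batches hit are 5.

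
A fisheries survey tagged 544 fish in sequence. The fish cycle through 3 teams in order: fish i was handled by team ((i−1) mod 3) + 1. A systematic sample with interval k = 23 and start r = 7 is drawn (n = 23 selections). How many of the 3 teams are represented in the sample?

3

Consecutive selections differ by k = 23, so their team numbers differ by 23 mod 3 = 2.
gcd(23, 3) = 1, so the sample visits 3/1 = 3 distinct residues mod 3.
Start 7 is team 1; the teams hit are 1, 2, 3.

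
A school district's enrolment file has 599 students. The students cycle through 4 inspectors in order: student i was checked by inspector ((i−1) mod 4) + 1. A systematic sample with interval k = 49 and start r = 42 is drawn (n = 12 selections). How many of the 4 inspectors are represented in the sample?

Consecutive selections differ by k = 49, so their inspector numbers differ by 49 mod 4 = 1.
gcd(49, 4) = 1, so the sample visits 4/1 = 4 distinct residues mod 4.
Start 42 is inspector 2; the inspectors hit are 1, 2, 3, 4.

4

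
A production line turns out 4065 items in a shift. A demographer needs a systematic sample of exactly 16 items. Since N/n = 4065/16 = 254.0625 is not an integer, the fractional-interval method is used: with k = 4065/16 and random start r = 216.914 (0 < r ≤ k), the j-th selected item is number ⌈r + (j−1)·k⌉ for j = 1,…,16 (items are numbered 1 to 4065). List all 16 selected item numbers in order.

217, 471, 726, 980, 1234, 1488, 1742, 1996, 2250, 2504, 2758, 3012, 3266, 3520, 3774, 4028

j=1: r + 0k = 216.914 → ⌈·⌉ = 217
j=2: r + 1k = 470.9765 → ⌈·⌉ = 471
j=3: r + 2k = 725.039 → ⌈·⌉ = 726
j=4: r + 3k = 979.1015 → ⌈·⌉ = 980
j=5: r + 4k = 1233.164 → ⌈·⌉ = 1234
j=6: r + 5k = 1487.2265 → ⌈·⌉ = 1488
j=7: r + 6k = 1741.289 → ⌈·⌉ = 1742
j=8: r + 7k = 1995.3515 → ⌈·⌉ = 1996
j=9: r + 8k = 2249.414 → ⌈·⌉ = 2250
j=10: r + 9k = 2503.4765 → ⌈·⌉ = 2504
j=11: r + 10k = 2757.539 → ⌈·⌉ = 2758
j=12: r + 11k = 3011.6015 → ⌈·⌉ = 3012
j=13: r + 12k = 3265.664 → ⌈·⌉ = 3266
j=14: r + 13k = 3519.7265 → ⌈·⌉ = 3520
j=15: r + 14k = 3773.789 → ⌈·⌉ = 3774
j=16: r + 15k = 4027.8515 → ⌈·⌉ = 4028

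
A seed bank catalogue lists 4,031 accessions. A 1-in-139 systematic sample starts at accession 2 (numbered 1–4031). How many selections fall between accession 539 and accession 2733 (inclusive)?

16

k = 139
First selection ≥ 539: 2 + ⌈(539−2)/139⌉·139 = 2 + 4×139 = 558
Last selection ≤ 2733: 2 + ⌊(2733−2)/139⌋·139 = 2 + 19×139 = 2643
Count = 19 − 4 + 1 = 16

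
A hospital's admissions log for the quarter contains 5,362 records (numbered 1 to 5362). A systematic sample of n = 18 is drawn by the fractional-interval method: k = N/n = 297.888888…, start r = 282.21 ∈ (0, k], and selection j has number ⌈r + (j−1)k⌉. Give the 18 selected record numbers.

j=1: r + 0k = 282.21 → ⌈·⌉ = 283
j=2: r + 1k = 580.098888… → ⌈·⌉ = 581
j=3: r + 2k = 877.987777… → ⌈·⌉ = 878
j=4: r + 3k = 1175.876666… → ⌈·⌉ = 1176
j=5: r + 4k = 1473.765555… → ⌈·⌉ = 1474
j=6: r + 5k = 1771.654444… → ⌈·⌉ = 1772
j=7: r + 6k = 2069.543333… → ⌈·⌉ = 2070
j=8: r + 7k = 2367.432222… → ⌈·⌉ = 2368
j=9: r + 8k = 2665.321111… → ⌈·⌉ = 2666
j=10: r + 9k = 2963.21 → ⌈·⌉ = 2964
j=11: r + 10k = 3261.098888… → ⌈·⌉ = 3262
j=12: r + 11k = 3558.987777… → ⌈·⌉ = 3559
j=13: r + 12k = 3856.876666… → ⌈·⌉ = 3857
j=14: r + 13k = 4154.765555… → ⌈·⌉ = 4155
j=15: r + 14k = 4452.654444… → ⌈·⌉ = 4453
j=16: r + 15k = 4750.543333… → ⌈·⌉ = 4751
j=17: r + 16k = 5048.432222… → ⌈·⌉ = 5049
j=18: r + 17k = 5346.321111… → ⌈·⌉ = 5347

283, 581, 878, 1176, 1474, 1772, 2070, 2368, 2666, 2964, 3262, 3559, 3857, 4155, 4453, 4751, 5049, 5347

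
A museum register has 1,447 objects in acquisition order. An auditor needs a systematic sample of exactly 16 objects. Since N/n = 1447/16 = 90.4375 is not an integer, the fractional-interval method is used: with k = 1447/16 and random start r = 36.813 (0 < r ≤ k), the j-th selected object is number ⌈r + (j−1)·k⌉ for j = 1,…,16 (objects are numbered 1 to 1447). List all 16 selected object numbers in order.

37, 128, 218, 309, 399, 490, 580, 670, 761, 851, 942, 1032, 1123, 1213, 1303, 1394

j=1: r + 0k = 36.813 → ⌈·⌉ = 37
j=2: r + 1k = 127.2505 → ⌈·⌉ = 128
j=3: r + 2k = 217.688 → ⌈·⌉ = 218
j=4: r + 3k = 308.1255 → ⌈·⌉ = 309
j=5: r + 4k = 398.563 → ⌈·⌉ = 399
j=6: r + 5k = 489.0005 → ⌈·⌉ = 490
j=7: r + 6k = 579.438 → ⌈·⌉ = 580
j=8: r + 7k = 669.8755 → ⌈·⌉ = 670
j=9: r + 8k = 760.313 → ⌈·⌉ = 761
j=10: r + 9k = 850.7505 → ⌈·⌉ = 851
j=11: r + 10k = 941.188 → ⌈·⌉ = 942
j=12: r + 11k = 1031.6255 → ⌈·⌉ = 1032
j=13: r + 12k = 1122.063 → ⌈·⌉ = 1123
j=14: r + 13k = 1212.5005 → ⌈·⌉ = 1213
j=15: r + 14k = 1302.938 → ⌈·⌉ = 1303
j=16: r + 15k = 1393.3755 → ⌈·⌉ = 1394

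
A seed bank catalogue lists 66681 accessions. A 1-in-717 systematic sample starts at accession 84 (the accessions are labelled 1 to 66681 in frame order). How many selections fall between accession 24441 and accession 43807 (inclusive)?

k = 717
First selection ≥ 24441: 84 + ⌈(24441−84)/717⌉·717 = 84 + 34×717 = 24462
Last selection ≤ 43807: 84 + ⌊(43807−84)/717⌋·717 = 84 + 60×717 = 43104
Count = 60 − 34 + 1 = 27

27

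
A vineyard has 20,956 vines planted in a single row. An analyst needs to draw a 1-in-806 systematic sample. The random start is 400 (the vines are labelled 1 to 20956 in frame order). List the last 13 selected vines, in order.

14th selection = 400 + 13×806 = 10878
15th: 10878 + 806 = 11684
16th: 11684 + 806 = 12490
17th: 12490 + 806 = 13296
18th: 13296 + 806 = 14102
19th: 14102 + 806 = 14908
20th: 14908 + 806 = 15714
21st: 15714 + 806 = 16520
22nd: 16520 + 806 = 17326
23rd: 17326 + 806 = 18132
24th: 18132 + 806 = 18938
25th: 18938 + 806 = 19744
26th: 19744 + 806 = 20550

10878, 11684, 12490, 13296, 14102, 14908, 15714, 16520, 17326, 18132, 18938, 19744, 20550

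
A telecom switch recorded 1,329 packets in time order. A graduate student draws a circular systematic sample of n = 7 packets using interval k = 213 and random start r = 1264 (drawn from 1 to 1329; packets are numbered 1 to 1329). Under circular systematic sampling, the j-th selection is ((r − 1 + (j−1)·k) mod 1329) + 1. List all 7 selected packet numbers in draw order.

Selection 1: 1264
Selection 2: 1264 + 213 = 1477 → 1477 − 1329 = 148
Selection 3: 148 + 213 = 361
Selection 4: 361 + 213 = 574
Selection 5: 574 + 213 = 787
Selection 6: 787 + 213 = 1000
Selection 7: 1000 + 213 = 1213

1264, 148, 361, 574, 787, 1000, 1213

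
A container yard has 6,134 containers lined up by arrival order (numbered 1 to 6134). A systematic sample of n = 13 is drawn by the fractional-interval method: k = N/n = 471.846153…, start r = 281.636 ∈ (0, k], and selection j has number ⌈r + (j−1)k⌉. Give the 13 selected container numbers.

282, 754, 1226, 1698, 2170, 2641, 3113, 3585, 4057, 4529, 5001, 5472, 5944

j=1: r + 0k = 281.636 → ⌈·⌉ = 282
j=2: r + 1k = 753.482153… → ⌈·⌉ = 754
j=3: r + 2k = 1225.328307… → ⌈·⌉ = 1226
j=4: r + 3k = 1697.174461… → ⌈·⌉ = 1698
j=5: r + 4k = 2169.020615… → ⌈·⌉ = 2170
j=6: r + 5k = 2640.866769… → ⌈·⌉ = 2641
j=7: r + 6k = 3112.712923… → ⌈·⌉ = 3113
j=8: r + 7k = 3584.559076… → ⌈·⌉ = 3585
j=9: r + 8k = 4056.405230… → ⌈·⌉ = 4057
j=10: r + 9k = 4528.251384… → ⌈·⌉ = 4529
j=11: r + 10k = 5000.097538… → ⌈·⌉ = 5001
j=12: r + 11k = 5471.943692… → ⌈·⌉ = 5472
j=13: r + 12k = 5943.789846… → ⌈·⌉ = 5944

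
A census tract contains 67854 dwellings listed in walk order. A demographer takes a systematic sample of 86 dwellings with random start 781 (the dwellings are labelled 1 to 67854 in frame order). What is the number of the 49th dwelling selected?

k = 67854/86 = 789
49th selection = r + (49−1)·k = 781 + 48×789 = 781 + 37872 = 38653

38653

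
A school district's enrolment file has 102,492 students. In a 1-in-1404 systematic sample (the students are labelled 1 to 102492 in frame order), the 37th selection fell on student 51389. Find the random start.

k = 1404
r = 51389 − (37−1)×1404 = 51389 − 50544 = 845

845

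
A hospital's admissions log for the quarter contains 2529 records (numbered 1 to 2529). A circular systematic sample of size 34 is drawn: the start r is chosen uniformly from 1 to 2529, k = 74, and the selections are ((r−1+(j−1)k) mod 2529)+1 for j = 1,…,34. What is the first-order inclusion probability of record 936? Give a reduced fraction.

34/2529

For each position j, as r ranges over 1…2529 the j-th selection hits every record exactly once, so record 936 is selected for exactly 34 of the 2529 starts.
Inclusion probability = 34/2529.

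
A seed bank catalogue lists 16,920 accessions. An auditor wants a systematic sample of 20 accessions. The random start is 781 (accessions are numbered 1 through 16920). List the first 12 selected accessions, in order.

781, 1627, 2473, 3319, 4165, 5011, 5857, 6703, 7549, 8395, 9241, 10087

k = N/n = 16920/20 = 846
accession 1: 781
accession 2: 781 + 846 = 1627
accession 3: 1627 + 846 = 2473
accession 4: 2473 + 846 = 3319
accession 5: 3319 + 846 = 4165
accession 6: 4165 + 846 = 5011
accession 7: 5011 + 846 = 5857
accession 8: 5857 + 846 = 6703
accession 9: 6703 + 846 = 7549
accession 10: 7549 + 846 = 8395
accession 11: 8395 + 846 = 9241
accession 12: 9241 + 846 = 10087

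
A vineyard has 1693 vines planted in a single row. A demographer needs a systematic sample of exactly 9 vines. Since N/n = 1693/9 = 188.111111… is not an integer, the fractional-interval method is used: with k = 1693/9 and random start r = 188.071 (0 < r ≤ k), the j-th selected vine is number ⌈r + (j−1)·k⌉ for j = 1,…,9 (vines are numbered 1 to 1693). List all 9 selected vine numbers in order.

j=1: r + 0k = 188.071 → ⌈·⌉ = 189
j=2: r + 1k = 376.182111… → ⌈·⌉ = 377
j=3: r + 2k = 564.293222… → ⌈·⌉ = 565
j=4: r + 3k = 752.404333… → ⌈·⌉ = 753
j=5: r + 4k = 940.515444… → ⌈·⌉ = 941
j=6: r + 5k = 1128.626555… → ⌈·⌉ = 1129
j=7: r + 6k = 1316.737666… → ⌈·⌉ = 1317
j=8: r + 7k = 1504.848777… → ⌈·⌉ = 1505
j=9: r + 8k = 1692.959888… → ⌈·⌉ = 1693

189, 377, 565, 753, 941, 1129, 1317, 1505, 1693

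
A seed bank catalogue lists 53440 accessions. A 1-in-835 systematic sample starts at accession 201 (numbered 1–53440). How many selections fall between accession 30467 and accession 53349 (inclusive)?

k = 835
First selection ≥ 30467: 201 + ⌈(30467−201)/835⌉·835 = 201 + 37×835 = 31096
Last selection ≤ 53349: 201 + ⌊(53349−201)/835⌋·835 = 201 + 63×835 = 52806
Count = 63 − 37 + 1 = 27

27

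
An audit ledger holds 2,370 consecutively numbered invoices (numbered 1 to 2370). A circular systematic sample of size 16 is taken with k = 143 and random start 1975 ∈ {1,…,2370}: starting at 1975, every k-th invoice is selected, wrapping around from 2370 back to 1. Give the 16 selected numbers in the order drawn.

Selection 1: 1975
Selection 2: 1975 + 143 = 2118
Selection 3: 2118 + 143 = 2261
Selection 4: 2261 + 143 = 2404 → 2404 − 2370 = 34
Selection 5: 34 + 143 = 177
Selection 6: 177 + 143 = 320
Selection 7: 320 + 143 = 463
Selection 8: 463 + 143 = 606
Selection 9: 606 + 143 = 749
Selection 10: 749 + 143 = 892
Selection 11: 892 + 143 = 1035
Selection 12: 1035 + 143 = 1178
Selection 13: 1178 + 143 = 1321
Selection 14: 1321 + 143 = 1464
Selection 15: 1464 + 143 = 1607
Selection 16: 1607 + 143 = 1750

1975, 2118, 2261, 34, 177, 320, 463, 606, 749, 892, 1035, 1178, 1321, 1464, 1607, 1750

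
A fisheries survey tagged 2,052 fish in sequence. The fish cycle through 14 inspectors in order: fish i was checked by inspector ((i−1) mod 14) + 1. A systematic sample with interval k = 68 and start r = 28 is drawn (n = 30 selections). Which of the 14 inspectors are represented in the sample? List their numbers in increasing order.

2, 4, 6, 8, 10, 12, 14

Consecutive selections differ by k = 68, so their inspector numbers differ by 68 mod 14 = 12.
gcd(68, 14) = 2, so the sample visits 14/2 = 7 distinct residues mod 14.
Start 28 is inspector 14; the inspectors hit are 2, 4, 6, 8, 10, 12, 14.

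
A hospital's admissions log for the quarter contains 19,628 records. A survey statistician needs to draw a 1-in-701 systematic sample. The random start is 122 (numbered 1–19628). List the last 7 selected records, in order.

14843, 15544, 16245, 16946, 17647, 18348, 19049

22nd selection = 122 + 21×701 = 14843
23rd: 14843 + 701 = 15544
24th: 15544 + 701 = 16245
25th: 16245 + 701 = 16946
26th: 16946 + 701 = 17647
27th: 17647 + 701 = 18348
28th: 18348 + 701 = 19049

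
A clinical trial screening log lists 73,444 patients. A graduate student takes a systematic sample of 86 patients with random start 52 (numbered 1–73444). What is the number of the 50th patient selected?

41898

k = 73444/86 = 854
50th selection = r + (50−1)·k = 52 + 49×854 = 52 + 41846 = 41898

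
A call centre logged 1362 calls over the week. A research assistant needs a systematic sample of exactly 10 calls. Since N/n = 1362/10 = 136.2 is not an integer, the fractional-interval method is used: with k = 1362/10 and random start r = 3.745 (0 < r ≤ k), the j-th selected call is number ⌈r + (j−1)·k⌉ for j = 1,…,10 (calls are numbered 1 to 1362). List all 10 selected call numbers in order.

4, 140, 277, 413, 549, 685, 821, 958, 1094, 1230

j=1: r + 0k = 3.745 → ⌈·⌉ = 4
j=2: r + 1k = 139.945 → ⌈·⌉ = 140
j=3: r + 2k = 276.145 → ⌈·⌉ = 277
j=4: r + 3k = 412.345 → ⌈·⌉ = 413
j=5: r + 4k = 548.545 → ⌈·⌉ = 549
j=6: r + 5k = 684.745 → ⌈·⌉ = 685
j=7: r + 6k = 820.945 → ⌈·⌉ = 821
j=8: r + 7k = 957.145 → ⌈·⌉ = 958
j=9: r + 8k = 1093.345 → ⌈·⌉ = 1094
j=10: r + 9k = 1229.545 → ⌈·⌉ = 1230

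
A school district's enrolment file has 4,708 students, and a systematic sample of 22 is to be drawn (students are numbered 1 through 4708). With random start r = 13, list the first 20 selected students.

13, 227, 441, 655, 869, 1083, 1297, 1511, 1725, 1939, 2153, 2367, 2581, 2795, 3009, 3223, 3437, 3651, 3865, 4079

k = N/n = 4708/22 = 214
student 1: 13
student 2: 13 + 214 = 227
student 3: 227 + 214 = 441
student 4: 441 + 214 = 655
student 5: 655 + 214 = 869
student 6: 869 + 214 = 1083
student 7: 1083 + 214 = 1297
student 8: 1297 + 214 = 1511
student 9: 1511 + 214 = 1725
student 10: 1725 + 214 = 1939
student 11: 1939 + 214 = 2153
student 12: 2153 + 214 = 2367
student 13: 2367 + 214 = 2581
student 14: 2581 + 214 = 2795
student 15: 2795 + 214 = 3009
student 16: 3009 + 214 = 3223
student 17: 3223 + 214 = 3437
student 18: 3437 + 214 = 3651
student 19: 3651 + 214 = 3865
student 20: 3865 + 214 = 4079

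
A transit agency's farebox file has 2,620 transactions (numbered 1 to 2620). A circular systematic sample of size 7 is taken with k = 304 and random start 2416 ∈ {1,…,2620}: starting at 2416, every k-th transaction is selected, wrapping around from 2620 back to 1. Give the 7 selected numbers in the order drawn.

2416, 100, 404, 708, 1012, 1316, 1620

Selection 1: 2416
Selection 2: 2416 + 304 = 2720 → 2720 − 2620 = 100
Selection 3: 100 + 304 = 404
Selection 4: 404 + 304 = 708
Selection 5: 708 + 304 = 1012
Selection 6: 1012 + 304 = 1316
Selection 7: 1316 + 304 = 1620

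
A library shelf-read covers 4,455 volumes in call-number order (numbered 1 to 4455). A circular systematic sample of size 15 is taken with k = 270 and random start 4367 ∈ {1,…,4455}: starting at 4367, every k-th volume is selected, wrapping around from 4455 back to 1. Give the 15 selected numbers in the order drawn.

4367, 182, 452, 722, 992, 1262, 1532, 1802, 2072, 2342, 2612, 2882, 3152, 3422, 3692

Selection 1: 4367
Selection 2: 4367 + 270 = 4637 → 4637 − 4455 = 182
Selection 3: 182 + 270 = 452
Selection 4: 452 + 270 = 722
Selection 5: 722 + 270 = 992
Selection 6: 992 + 270 = 1262
Selection 7: 1262 + 270 = 1532
Selection 8: 1532 + 270 = 1802
Selection 9: 1802 + 270 = 2072
Selection 10: 2072 + 270 = 2342
Selection 11: 2342 + 270 = 2612
Selection 12: 2612 + 270 = 2882
Selection 13: 2882 + 270 = 3152
Selection 14: 3152 + 270 = 3422
Selection 15: 3422 + 270 = 3692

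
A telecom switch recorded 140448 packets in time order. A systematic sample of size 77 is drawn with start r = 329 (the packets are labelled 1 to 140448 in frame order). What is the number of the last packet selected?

138953

k = 140448/77 = 1824
77th selection = r + (77−1)·k = 329 + 76×1824 = 329 + 138624 = 138953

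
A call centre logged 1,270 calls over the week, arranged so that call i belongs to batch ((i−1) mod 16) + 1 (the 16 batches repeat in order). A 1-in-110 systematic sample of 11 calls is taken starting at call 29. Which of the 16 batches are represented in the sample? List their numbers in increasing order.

Consecutive selections differ by k = 110, so their batch numbers differ by 110 mod 16 = 14.
gcd(110, 16) = 2, so the sample visits 16/2 = 8 distinct residues mod 16.
Start 29 is batch 13; the batches hit are 1, 3, 5, 7, 9, 11, 13, 15.

1, 3, 5, 7, 9, 11, 13, 15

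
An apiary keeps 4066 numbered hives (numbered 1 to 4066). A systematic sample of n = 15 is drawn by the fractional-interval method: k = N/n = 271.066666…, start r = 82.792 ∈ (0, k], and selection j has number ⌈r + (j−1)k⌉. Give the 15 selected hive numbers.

j=1: r + 0k = 82.792 → ⌈·⌉ = 83
j=2: r + 1k = 353.858666… → ⌈·⌉ = 354
j=3: r + 2k = 624.925333… → ⌈·⌉ = 625
j=4: r + 3k = 895.992 → ⌈·⌉ = 896
j=5: r + 4k = 1167.058666… → ⌈·⌉ = 1168
j=6: r + 5k = 1438.125333… → ⌈·⌉ = 1439
j=7: r + 6k = 1709.192 → ⌈·⌉ = 1710
j=8: r + 7k = 1980.258666… → ⌈·⌉ = 1981
j=9: r + 8k = 2251.325333… → ⌈·⌉ = 2252
j=10: r + 9k = 2522.392 → ⌈·⌉ = 2523
j=11: r + 10k = 2793.458666… → ⌈·⌉ = 2794
j=12: r + 11k = 3064.525333… → ⌈·⌉ = 3065
j=13: r + 12k = 3335.592 → ⌈·⌉ = 3336
j=14: r + 13k = 3606.658666… → ⌈·⌉ = 3607
j=15: r + 14k = 3877.725333… → ⌈·⌉ = 3878

83, 354, 625, 896, 1168, 1439, 1710, 1981, 2252, 2523, 2794, 3065, 3336, 3607, 3878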